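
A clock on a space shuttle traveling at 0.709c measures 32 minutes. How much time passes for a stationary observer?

Proper time Δt₀ = 32 minutes
γ = 1/√(1 - 0.709²) = 1.418
Δt = γΔt₀ = 1.418 × 32 = 45.38 minutes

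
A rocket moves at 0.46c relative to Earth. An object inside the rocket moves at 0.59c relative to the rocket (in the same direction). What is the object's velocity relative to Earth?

u = (u' + v)/(1 + u'v/c²)
Numerator: 0.59 + 0.46 = 1.05
Denominator: 1 + 0.2714 = 1.2714
u = 1.05/1.2714 = 0.8259c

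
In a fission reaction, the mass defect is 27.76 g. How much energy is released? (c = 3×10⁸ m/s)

Convert mass defect: Δm = 27.76 g = 0.02776 kg
E = Δm·c² = 0.02776 × (3×10⁸)²
= 0.02776 × 9×10¹⁶ = 2.498×10¹⁵ J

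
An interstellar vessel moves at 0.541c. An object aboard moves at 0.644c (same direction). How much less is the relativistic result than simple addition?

Classical: u' + v = 0.644 + 0.541 = 1.185c
Relativistic: u = (0.644 + 0.541)/(1 + 0.348404) = 1.185/1.348404 = 0.8788c
Difference: 1.185 - 0.8788 = 0.3062c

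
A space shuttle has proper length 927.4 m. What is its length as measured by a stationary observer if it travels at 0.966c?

Proper length L₀ = 927.4 m
γ = 1/√(1 - 0.966²) = 3.868
L = L₀/γ = 927.4/3.868 = 239.8 m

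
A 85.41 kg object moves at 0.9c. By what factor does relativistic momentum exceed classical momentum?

p_rel = γmv, p_class = mv
Ratio = γ = 1/√(1 - 0.9²) = 2.294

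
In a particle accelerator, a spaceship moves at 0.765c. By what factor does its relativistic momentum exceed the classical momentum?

p_rel = γmv, p_class = mv
Ratio = γ = 1/√(1 - 0.765²)
= 1/√(0.414775) = 1.553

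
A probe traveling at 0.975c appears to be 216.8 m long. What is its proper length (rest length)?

Contracted length L = 216.8 m
γ = 1/√(1 - 0.975²) = 4.5004
L₀ = γL = 4.5004 × 216.8 = 975.7 m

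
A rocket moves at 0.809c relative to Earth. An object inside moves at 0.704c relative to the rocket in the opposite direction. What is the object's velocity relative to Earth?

Object's velocity in rocket frame is u' = -0.704c
u = (u' + v)/(1 + u'v/c²) = (v - 0.704)/(1 - 0.704·v/c²)
Numerator: 0.809 - 0.704 = 0.105
Denominator: 1 - 0.569536 = 0.430464
u = 0.105/0.430464 = 0.2439c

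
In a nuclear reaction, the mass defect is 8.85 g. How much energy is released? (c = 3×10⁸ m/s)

Convert mass defect: Δm = 8.85 g = 0.00885 kg
E = Δm·c² = 0.00885 × (3×10⁸)²
= 0.00885 × 9×10¹⁶ = 7.965×10¹⁴ J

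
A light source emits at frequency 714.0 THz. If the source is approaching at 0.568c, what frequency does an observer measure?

β = v/c = 0.568
(1+β)/(1-β) = 1.568/0.432 = 3.630
Doppler factor = √(3.630) = 1.905
f_obs = 714.0 × 1.905 = 1360 THz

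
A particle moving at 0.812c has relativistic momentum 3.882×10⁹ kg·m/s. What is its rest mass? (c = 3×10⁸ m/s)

γ = 1/√(1 - 0.812²) = 1.7133
v = 0.812 × 3×10⁸ = 2.436×10⁸ m/s
m = p/(γv) = 3.882×10⁹/(1.7133 × 2.436×10⁸) = 9.301 kg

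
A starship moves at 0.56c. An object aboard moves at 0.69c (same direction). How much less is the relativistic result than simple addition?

Classical: u' + v = 0.69 + 0.56 = 1.25c
Relativistic: u = (0.69 + 0.56)/(1 + 0.3864) = 1.25/1.3864 = 0.9016c
Difference: 1.25 - 0.9016 = 0.3484c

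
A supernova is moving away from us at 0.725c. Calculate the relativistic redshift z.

β = 0.725
(1+β)/(1-β) = 1.725/0.275 = 6.273
√(6.273) = 2.505
z = 2.505 - 1 = 1.505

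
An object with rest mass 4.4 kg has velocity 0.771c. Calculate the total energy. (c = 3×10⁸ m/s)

γ = 1/√(1 - 0.771²) = 1.5703
mc² = 4.4 × (3×10⁸)² = 3.960×10¹⁷ J
E = γmc² = 1.5703 × 3.960×10¹⁷ = 6.218×10¹⁷ J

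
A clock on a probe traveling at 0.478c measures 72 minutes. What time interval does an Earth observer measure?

Proper time Δt₀ = 72 minutes
γ = 1/√(1 - 0.478²) = 1.1385
Δt = γΔt₀ = 1.1385 × 72 = 81.97 minutes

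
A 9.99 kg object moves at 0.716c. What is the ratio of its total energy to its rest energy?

E = γmc², E₀ = mc²
E/E₀ = γ = 1/√(1 - 0.716²) = 1.432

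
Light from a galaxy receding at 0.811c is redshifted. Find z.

β = 0.811
(1+β)/(1-β) = 1.811/0.189 = 9.582
√(9.582) = 3.095
z = 3.095 - 1 = 2.095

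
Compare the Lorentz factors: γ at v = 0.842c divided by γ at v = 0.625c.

γ₁ = 1/√(1 - 0.842²) = 1.854
γ₂ = 1/√(1 - 0.625²) = 1.281
γ₁/γ₂ = 1.854/1.281 = 1.447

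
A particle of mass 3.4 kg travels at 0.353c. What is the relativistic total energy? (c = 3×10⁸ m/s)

γ = 1/√(1 - 0.353²) = 1.069
mc² = 3.4 × (3×10⁸)² = 3.060×10¹⁷ J
E = γmc² = 1.069 × 3.060×10¹⁷ = 3.271×10¹⁷ J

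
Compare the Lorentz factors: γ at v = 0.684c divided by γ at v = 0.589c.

γ₁ = 1/√(1 - 0.684²) = 1.371
γ₂ = 1/√(1 - 0.589²) = 1.237
γ₁/γ₂ = 1.371/1.237 = 1.108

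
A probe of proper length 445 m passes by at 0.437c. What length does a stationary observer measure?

Proper length L₀ = 445 m
γ = 1/√(1 - 0.437²) = 1.1118
L = L₀/γ = 445/1.1118 = 400.3 m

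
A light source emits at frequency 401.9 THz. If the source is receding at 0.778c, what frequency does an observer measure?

β = v/c = 0.778
(1-β)/(1+β) = 0.222/1.778 = 0.1249
Doppler factor = √(0.1249) = 0.3534
f_obs = 401.9 × 0.3534 = 142.0 THz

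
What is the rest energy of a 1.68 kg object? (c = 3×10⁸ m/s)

c² = (3×10⁸)² = 9.000×10¹⁶ m²/s²
E₀ = mc² = 1.68 × 9.000×10¹⁶ = 1.512×10¹⁷ J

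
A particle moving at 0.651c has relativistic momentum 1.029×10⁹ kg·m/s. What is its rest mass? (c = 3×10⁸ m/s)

γ = 1/√(1 - 0.651²) = 1.3174
v = 0.651 × 3×10⁸ = 1.953×10⁸ m/s
m = p/(γv) = 1.029×10⁹/(1.3174 × 1.953×10⁸) = 3.999 kg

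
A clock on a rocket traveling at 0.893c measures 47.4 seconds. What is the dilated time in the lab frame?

Proper time Δt₀ = 47.4 seconds
γ = 1/√(1 - 0.893²) = 2.222
Δt = γΔt₀ = 2.222 × 47.4 = 105.3 seconds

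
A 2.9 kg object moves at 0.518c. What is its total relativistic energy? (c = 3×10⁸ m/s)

γ = 1/√(1 - 0.518²) = 1.169
mc² = 2.9 × (3×10⁸)² = 2.610×10¹⁷ J
E = γmc² = 1.169 × 2.610×10¹⁷ = 3.051×10¹⁷ J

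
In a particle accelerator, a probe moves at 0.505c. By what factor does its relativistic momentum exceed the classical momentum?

p_rel = γmv, p_class = mv
Ratio = γ = 1/√(1 - 0.505²)
= 1/√(0.744975) = 1.159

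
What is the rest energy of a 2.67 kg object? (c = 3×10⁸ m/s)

c² = (3×10⁸)² = 9.000×10¹⁶ m²/s²
E₀ = mc² = 2.67 × 9.000×10¹⁶ = 2.403×10¹⁷ J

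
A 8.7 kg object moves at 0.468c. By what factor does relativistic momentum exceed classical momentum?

p_rel = γmv, p_class = mv
Ratio = γ = 1/√(1 - 0.468²) = 1.132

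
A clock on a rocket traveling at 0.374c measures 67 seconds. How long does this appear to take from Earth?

Proper time Δt₀ = 67 seconds
γ = 1/√(1 - 0.374²) = 1.07825
Δt = γΔt₀ = 1.07825 × 67 = 72.24 seconds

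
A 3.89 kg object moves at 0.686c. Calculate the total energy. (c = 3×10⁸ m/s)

γ = 1/√(1 - 0.686²) = 1.3744
mc² = 3.89 × (3×10⁸)² = 3.501×10¹⁷ J
E = γmc² = 1.3744 × 3.501×10¹⁷ = 4.812×10¹⁷ J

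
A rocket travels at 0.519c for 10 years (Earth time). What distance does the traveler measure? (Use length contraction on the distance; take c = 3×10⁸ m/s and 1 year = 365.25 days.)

Earth distance: d = v × t = 0.519c × 10 yr = 4.914×10¹⁶ m
γ = 1.170
d' = d/γ = 4.914×10¹⁶/1.170 = 4.200×10¹⁶ m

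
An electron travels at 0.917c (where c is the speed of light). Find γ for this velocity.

v/c = 0.917, so (v/c)² = 0.840889
1 - (v/c)² = 0.159111
γ = 1/√(0.159111) = 2.507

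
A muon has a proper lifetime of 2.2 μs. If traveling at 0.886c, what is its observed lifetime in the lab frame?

Proper lifetime τ₀ = 2.2 μs
γ = 1/√(1 - 0.886²) = 2.157
τ = γτ₀ = 2.157 × 2.2 μs = 4.745 μs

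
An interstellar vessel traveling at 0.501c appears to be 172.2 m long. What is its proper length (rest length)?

Contracted length L = 172.2 m
γ = 1/√(1 - 0.501²) = 1.1555
L₀ = γL = 1.1555 × 172.2 = 199.0 m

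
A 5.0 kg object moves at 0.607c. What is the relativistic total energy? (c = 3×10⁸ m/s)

γ = 1/√(1 - 0.607²) = 1.258334
mc² = 5.0 × (3×10⁸)² = 4.500×10¹⁷ J
E = γmc² = 1.258334 × 4.500×10¹⁷ = 5.663×10¹⁷ J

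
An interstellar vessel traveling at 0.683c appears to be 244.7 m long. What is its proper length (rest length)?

Contracted length L = 244.7 m
γ = 1/√(1 - 0.683²) = 1.369
L₀ = γL = 1.369 × 244.7 = 335.0 m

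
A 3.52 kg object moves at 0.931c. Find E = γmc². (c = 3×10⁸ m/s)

γ = 1/√(1 - 0.931²) = 2.7396
mc² = 3.52 × (3×10⁸)² = 3.168×10¹⁷ J
E = γmc² = 2.7396 × 3.168×10¹⁷ = 8.679×10¹⁷ J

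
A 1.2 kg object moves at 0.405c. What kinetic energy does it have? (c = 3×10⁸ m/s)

γ = 1/√(1 - 0.405²) = 1.09371
γ - 1 = 0.09371
KE = (γ-1)mc² = 0.09371 × 1.2 × (3×10⁸)² = 1.012×10¹⁶ J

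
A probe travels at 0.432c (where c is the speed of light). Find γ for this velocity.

v/c = 0.432, so (v/c)² = 0.186624
1 - (v/c)² = 0.813376
γ = 1/√(0.813376) = 1.109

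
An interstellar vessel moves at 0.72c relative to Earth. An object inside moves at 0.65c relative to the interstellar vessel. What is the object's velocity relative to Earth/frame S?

u = (u' + v)/(1 + u'v/c²)
Numerator: 0.65 + 0.72 = 1.37
Denominator: 1 + 0.468 = 1.468
u = 1.37/1.468 = 0.9332c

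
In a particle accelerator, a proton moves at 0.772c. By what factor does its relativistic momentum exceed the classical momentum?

p_rel = γmv, p_class = mv
Ratio = γ = 1/√(1 - 0.772²)
= 1/√(0.404016) = 1.573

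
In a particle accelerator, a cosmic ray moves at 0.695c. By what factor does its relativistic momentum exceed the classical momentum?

p_rel = γmv, p_class = mv
Ratio = γ = 1/√(1 - 0.695²)
= 1/√(0.516975) = 1.391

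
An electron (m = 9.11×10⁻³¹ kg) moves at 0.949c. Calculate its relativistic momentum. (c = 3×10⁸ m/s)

γ = 1/√(1 - 0.949²) = 3.1718
v = 0.949 × 3×10⁸ = 2.847×10⁸ m/s
p = γmv = 3.1718 × 9.11×10⁻³¹ × 2.847×10⁸ = 8.226×10⁻²² kg·m/s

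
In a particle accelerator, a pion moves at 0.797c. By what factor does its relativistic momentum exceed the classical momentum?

p_rel = γmv, p_class = mv
Ratio = γ = 1/√(1 - 0.797²)
= 1/√(0.364791) = 1.656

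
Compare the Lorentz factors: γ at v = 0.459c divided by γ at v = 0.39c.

γ₁ = 1/√(1 - 0.459²) = 1.1256
γ₂ = 1/√(1 - 0.39²) = 1.0860
γ₁/γ₂ = 1.1256/1.0860 = 1.036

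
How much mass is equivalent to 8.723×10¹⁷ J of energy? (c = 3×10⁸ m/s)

From E = mc², we get m = E/c²
c² = (3×10⁸)² = 9×10¹⁶ m²/s²
m = 8.723×10¹⁷ / 9×10¹⁶ = 9.692 kg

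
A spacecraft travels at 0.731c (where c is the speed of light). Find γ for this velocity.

v/c = 0.731, so (v/c)² = 0.534361
1 - (v/c)² = 0.465639
γ = 1/√(0.465639) = 1.465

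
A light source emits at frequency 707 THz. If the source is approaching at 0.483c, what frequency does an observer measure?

β = v/c = 0.483
(1+β)/(1-β) = 1.483/0.517 = 2.8685
Doppler factor = √(2.8685) = 1.6937
f_obs = 707 × 1.6937 = 1197 THz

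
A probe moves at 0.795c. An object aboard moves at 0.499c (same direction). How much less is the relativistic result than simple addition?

Classical: u' + v = 0.499 + 0.795 = 1.294c
Relativistic: u = (0.499 + 0.795)/(1 + 0.396705) = 1.294/1.396705 = 0.9265c
Difference: 1.294 - 0.9265 = 0.3675c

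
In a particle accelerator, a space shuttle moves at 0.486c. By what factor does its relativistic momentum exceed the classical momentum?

p_rel = γmv, p_class = mv
Ratio = γ = 1/√(1 - 0.486²)
= 1/√(0.763804) = 1.144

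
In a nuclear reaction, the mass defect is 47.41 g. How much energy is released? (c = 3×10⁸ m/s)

Convert mass defect: Δm = 47.41 g = 0.04741 kg
E = Δm·c² = 0.04741 × (3×10⁸)²
= 0.04741 × 9×10¹⁶ = 4.267×10¹⁵ J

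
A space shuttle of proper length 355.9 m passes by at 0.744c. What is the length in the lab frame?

Proper length L₀ = 355.9 m
γ = 1/√(1 - 0.744²) = 1.4966
L = L₀/γ = 355.9/1.4966 = 237.8 m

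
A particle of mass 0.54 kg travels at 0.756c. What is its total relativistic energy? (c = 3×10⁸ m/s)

γ = 1/√(1 - 0.756²) = 1.5277
mc² = 0.54 × (3×10⁸)² = 4.860×10¹⁶ J
E = γmc² = 1.5277 × 4.860×10¹⁶ = 7.425×10¹⁶ J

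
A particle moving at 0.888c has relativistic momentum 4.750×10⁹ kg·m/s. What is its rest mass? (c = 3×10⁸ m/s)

γ = 1/√(1 - 0.888²) = 2.1747
v = 0.888 × 3×10⁸ = 2.664×10⁸ m/s
m = p/(γv) = 4.750×10⁹/(2.1747 × 2.664×10⁸) = 8.199 kg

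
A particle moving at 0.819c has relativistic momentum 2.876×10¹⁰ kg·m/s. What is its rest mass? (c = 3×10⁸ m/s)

γ = 1/√(1 - 0.819²) = 1.743
v = 0.819 × 3×10⁸ = 2.457×10⁸ m/s
m = p/(γv) = 2.876×10¹⁰/(1.743 × 2.457×10⁸) = 67.16 kg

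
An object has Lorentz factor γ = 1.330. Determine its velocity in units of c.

From γ = 1/√(1 - v²/c²):
1/γ² = 1/1.330² = 0.5653
v²/c² = 1 - 0.5653 = 0.4347
v/c = √(0.4347) = 0.6593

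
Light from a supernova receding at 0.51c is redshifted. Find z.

β = 0.51
(1+β)/(1-β) = 1.51/0.49 = 3.08163
√(3.08163) = 1.7555
z = 1.7555 - 1 = 0.7555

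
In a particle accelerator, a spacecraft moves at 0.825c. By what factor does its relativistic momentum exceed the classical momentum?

p_rel = γmv, p_class = mv
Ratio = γ = 1/√(1 - 0.825²)
= 1/√(0.319375) = 1.769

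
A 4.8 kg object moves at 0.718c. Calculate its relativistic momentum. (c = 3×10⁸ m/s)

γ = 1/√(1 - 0.718²) = 1.4367
v = 0.718 × 3×10⁸ = 2.154×10⁸ m/s
p = γmv = 1.4367 × 4.8 × 2.154×10⁸ = 1.485×10⁹ kg·m/s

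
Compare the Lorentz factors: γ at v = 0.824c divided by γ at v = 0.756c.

γ₁ = 1/√(1 - 0.824²) = 1.765
γ₂ = 1/√(1 - 0.756²) = 1.528
γ₁/γ₂ = 1.765/1.528 = 1.155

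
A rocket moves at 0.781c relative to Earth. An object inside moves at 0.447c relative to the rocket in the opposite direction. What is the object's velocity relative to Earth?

Object's velocity in rocket frame is u' = -0.447c
u = (u' + v)/(1 + u'v/c²) = (v - 0.447)/(1 - 0.447·v/c²)
Numerator: 0.781 - 0.447 = 0.334
Denominator: 1 - 0.349107 = 0.650893
u = 0.334/0.650893 = 0.5131c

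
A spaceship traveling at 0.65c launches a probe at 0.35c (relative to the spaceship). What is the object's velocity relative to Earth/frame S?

u = (u' + v)/(1 + u'v/c²)
Numerator: 0.35 + 0.65 = 1
Denominator: 1 + 0.2275 = 1.2275
u = 1/1.2275 = 0.8147c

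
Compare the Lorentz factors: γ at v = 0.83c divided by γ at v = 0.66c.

γ₁ = 1/√(1 - 0.83²) = 1.793
γ₂ = 1/√(1 - 0.66²) = 1.331
γ₁/γ₂ = 1.793/1.331 = 1.347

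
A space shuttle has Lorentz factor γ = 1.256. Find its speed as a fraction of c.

From γ = 1/√(1 - v²/c²):
1/γ² = 1/1.256² = 0.6339
v²/c² = 1 - 0.6339 = 0.3661
v/c = √(0.3661) = 0.6051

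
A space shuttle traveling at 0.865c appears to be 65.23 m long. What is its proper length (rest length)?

Contracted length L = 65.23 m
γ = 1/√(1 - 0.865²) = 1.993
L₀ = γL = 1.993 × 65.23 = 130.0 m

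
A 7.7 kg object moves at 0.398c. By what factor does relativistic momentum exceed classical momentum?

p_rel = γmv, p_class = mv
Ratio = γ = 1/√(1 - 0.398²) = 1.090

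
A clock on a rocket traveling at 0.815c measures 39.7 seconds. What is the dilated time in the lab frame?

Proper time Δt₀ = 39.7 seconds
γ = 1/√(1 - 0.815²) = 1.7257
Δt = γΔt₀ = 1.7257 × 39.7 = 68.51 seconds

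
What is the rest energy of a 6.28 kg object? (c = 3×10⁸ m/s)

c² = (3×10⁸)² = 9.000×10¹⁶ m²/s²
E₀ = mc² = 6.28 × 9.000×10¹⁶ = 5.652×10¹⁷ J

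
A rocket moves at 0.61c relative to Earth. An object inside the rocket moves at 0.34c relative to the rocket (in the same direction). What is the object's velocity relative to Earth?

u = (u' + v)/(1 + u'v/c²)
Numerator: 0.34 + 0.61 = 0.95
Denominator: 1 + 0.2074 = 1.2074
u = 0.95/1.2074 = 0.7868c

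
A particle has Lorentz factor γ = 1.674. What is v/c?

From γ = 1/√(1 - v²/c²):
1/γ² = 1/1.674² = 0.35685
v²/c² = 1 - 0.35685 = 0.64315
v/c = √(0.64315) = 0.8020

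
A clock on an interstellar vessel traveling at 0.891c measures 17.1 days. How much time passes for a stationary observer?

Proper time Δt₀ = 17.1 days
γ = 1/√(1 - 0.891²) = 2.2026
Δt = γΔt₀ = 2.2026 × 17.1 = 37.66 days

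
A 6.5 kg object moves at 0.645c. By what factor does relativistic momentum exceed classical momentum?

p_rel = γmv, p_class = mv
Ratio = γ = 1/√(1 - 0.645²) = 1.309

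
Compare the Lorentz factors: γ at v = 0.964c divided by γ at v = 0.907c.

γ₁ = 1/√(1 - 0.964²) = 3.761
γ₂ = 1/√(1 - 0.907²) = 2.375
γ₁/γ₂ = 3.761/2.375 = 1.584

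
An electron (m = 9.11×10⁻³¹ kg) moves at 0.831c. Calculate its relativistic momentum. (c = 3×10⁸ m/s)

γ = 1/√(1 - 0.831²) = 1.798
v = 0.831 × 3×10⁸ = 2.493×10⁸ m/s
p = γmv = 1.798 × 9.11×10⁻³¹ × 2.493×10⁸ = 4.083×10⁻²² kg·m/s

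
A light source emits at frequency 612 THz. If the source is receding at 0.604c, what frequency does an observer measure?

β = v/c = 0.604
(1-β)/(1+β) = 0.396/1.604 = 0.2469
Doppler factor = √(0.2469) = 0.4969
f_obs = 612 × 0.4969 = 304.1 THz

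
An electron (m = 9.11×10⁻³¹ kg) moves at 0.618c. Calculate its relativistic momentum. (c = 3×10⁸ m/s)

γ = 1/√(1 - 0.618²) = 1.272
v = 0.618 × 3×10⁸ = 1.854×10⁸ m/s
p = γmv = 1.272 × 9.11×10⁻³¹ × 1.854×10⁸ = 2.148×10⁻²² kg·m/s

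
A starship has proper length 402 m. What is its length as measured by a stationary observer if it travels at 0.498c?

Proper length L₀ = 402 m
γ = 1/√(1 - 0.498²) = 1.1532
L = L₀/γ = 402/1.1532 = 348.6 m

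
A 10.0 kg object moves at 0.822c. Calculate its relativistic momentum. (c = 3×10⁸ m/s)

γ = 1/√(1 - 0.822²) = 1.756
v = 0.822 × 3×10⁸ = 2.466×10⁸ m/s
p = γmv = 1.756 × 10.0 × 2.466×10⁸ = 4.330×10⁹ kg·m/s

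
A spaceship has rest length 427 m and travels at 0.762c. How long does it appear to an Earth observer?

Proper length L₀ = 427 m
γ = 1/√(1 - 0.762²) = 1.5442
L = L₀/γ = 427/1.5442 = 276.5 m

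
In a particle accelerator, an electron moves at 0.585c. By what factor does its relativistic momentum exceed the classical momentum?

p_rel = γmv, p_class = mv
Ratio = γ = 1/√(1 - 0.585²)
= 1/√(0.657775) = 1.233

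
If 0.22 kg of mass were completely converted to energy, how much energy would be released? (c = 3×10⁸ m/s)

Using E = mc²:
c² = (3×10⁸)² = 9×10¹⁶ m²/s²
E = 0.22 × 9×10¹⁶ = 1.980×10¹⁶ J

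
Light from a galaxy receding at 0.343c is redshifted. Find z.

β = 0.343
(1+β)/(1-β) = 1.343/0.657 = 2.044
√(2.044) = 1.4297
z = 1.4297 - 1 = 0.4297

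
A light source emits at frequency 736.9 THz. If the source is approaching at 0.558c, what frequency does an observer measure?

β = v/c = 0.558
(1+β)/(1-β) = 1.558/0.442 = 3.525
Doppler factor = √(3.525) = 1.8775
f_obs = 736.9 × 1.8775 = 1384 THz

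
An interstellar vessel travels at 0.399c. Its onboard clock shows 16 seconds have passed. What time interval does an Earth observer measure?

Proper time Δt₀ = 16 seconds
γ = 1/√(1 - 0.399²) = 1.0906
Δt = γΔt₀ = 1.0906 × 16 = 17.45 seconds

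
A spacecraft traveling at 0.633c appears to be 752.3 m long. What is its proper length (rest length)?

Contracted length L = 752.3 m
γ = 1/√(1 - 0.633²) = 1.29174
L₀ = γL = 1.29174 × 752.3 = 971.8 m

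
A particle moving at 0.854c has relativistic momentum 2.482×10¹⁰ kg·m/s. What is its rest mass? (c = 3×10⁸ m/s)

γ = 1/√(1 - 0.854²) = 1.922
v = 0.854 × 3×10⁸ = 2.562×10⁸ m/s
m = p/(γv) = 2.482×10¹⁰/(1.922 × 2.562×10⁸) = 50.40 kg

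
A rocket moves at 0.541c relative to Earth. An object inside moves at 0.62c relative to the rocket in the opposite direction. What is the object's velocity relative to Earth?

Object's velocity in rocket frame is u' = -0.62c
u = (u' + v)/(1 + u'v/c²) = (v - 0.62)/(1 - 0.62·v/c²)
Numerator: 0.541 - 0.62 = -0.079
Denominator: 1 - 0.33542 = 0.66458
u = -0.079/0.66458 = -0.1189c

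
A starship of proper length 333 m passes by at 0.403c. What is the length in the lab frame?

Proper length L₀ = 333 m
γ = 1/√(1 - 0.403²) = 1.09266
L = L₀/γ = 333/1.09266 = 304.8 m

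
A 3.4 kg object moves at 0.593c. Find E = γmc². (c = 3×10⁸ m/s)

γ = 1/√(1 - 0.593²) = 1.2419
mc² = 3.4 × (3×10⁸)² = 3.060×10¹⁷ J
E = γmc² = 1.2419 × 3.060×10¹⁷ = 3.800×10¹⁷ J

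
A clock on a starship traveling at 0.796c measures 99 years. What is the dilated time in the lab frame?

Proper time Δt₀ = 99 years
γ = 1/√(1 - 0.796²) = 1.6521
Δt = γΔt₀ = 1.6521 × 99 = 163.6 years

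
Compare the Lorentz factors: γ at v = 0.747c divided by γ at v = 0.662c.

γ₁ = 1/√(1 - 0.747²) = 1.504
γ₂ = 1/√(1 - 0.662²) = 1.334
γ₁/γ₂ = 1.504/1.334 = 1.127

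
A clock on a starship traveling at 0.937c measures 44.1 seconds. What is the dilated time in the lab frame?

Proper time Δt₀ = 44.1 seconds
γ = 1/√(1 - 0.937²) = 2.8626
Δt = γΔt₀ = 2.8626 × 44.1 = 126.2 seconds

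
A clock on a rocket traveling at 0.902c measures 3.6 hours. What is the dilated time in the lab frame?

Proper time Δt₀ = 3.6 hours
γ = 1/√(1 - 0.902²) = 2.316
Δt = γΔt₀ = 2.316 × 3.6 = 8.338 hours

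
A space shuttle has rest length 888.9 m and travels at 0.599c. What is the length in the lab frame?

Proper length L₀ = 888.9 m
γ = 1/√(1 - 0.599²) = 1.2488
L = L₀/γ = 888.9/1.2488 = 711.8 m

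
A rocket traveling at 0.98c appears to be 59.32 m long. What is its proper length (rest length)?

Contracted length L = 59.32 m
γ = 1/√(1 - 0.98²) = 5.025
L₀ = γL = 5.025 × 59.32 = 298.1 m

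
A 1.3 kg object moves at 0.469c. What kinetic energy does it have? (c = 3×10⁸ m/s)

γ = 1/√(1 - 0.469²) = 1.1322
γ - 1 = 0.1322
KE = (γ-1)mc² = 0.1322 × 1.3 × (3×10⁸)² = 1.547×10¹⁶ J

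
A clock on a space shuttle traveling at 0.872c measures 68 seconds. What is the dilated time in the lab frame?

Proper time Δt₀ = 68 seconds
γ = 1/√(1 - 0.872²) = 2.043
Δt = γΔt₀ = 2.043 × 68 = 138.9 seconds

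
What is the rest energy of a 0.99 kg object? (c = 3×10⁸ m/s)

c² = (3×10⁸)² = 9.000×10¹⁶ m²/s²
E₀ = mc² = 0.99 × 9.000×10¹⁶ = 8.910×10¹⁶ J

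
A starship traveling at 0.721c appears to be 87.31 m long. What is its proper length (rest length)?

Contracted length L = 87.31 m
γ = 1/√(1 - 0.721²) = 1.443
L₀ = γL = 1.443 × 87.31 = 126.0 m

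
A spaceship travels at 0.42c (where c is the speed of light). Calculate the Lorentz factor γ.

v/c = 0.42, so (v/c)² = 0.1764
1 - (v/c)² = 0.8236
γ = 1/√(0.8236) = 1.102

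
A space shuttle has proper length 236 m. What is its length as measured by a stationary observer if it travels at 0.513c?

Proper length L₀ = 236 m
γ = 1/√(1 - 0.513²) = 1.165
L = L₀/γ = 236/1.165 = 202.6 m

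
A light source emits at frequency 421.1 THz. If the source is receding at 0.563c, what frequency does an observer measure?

β = v/c = 0.563
(1-β)/(1+β) = 0.437/1.563 = 0.2796
Doppler factor = √(0.2796) = 0.5288
f_obs = 421.1 × 0.5288 = 222.7 THz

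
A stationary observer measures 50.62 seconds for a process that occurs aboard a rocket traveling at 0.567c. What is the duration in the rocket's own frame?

Dilated time Δt = 50.62 seconds
γ = 1/√(1 - 0.567²) = 1.214
Δt₀ = Δt/γ = 50.62/1.214 = 41.70 seconds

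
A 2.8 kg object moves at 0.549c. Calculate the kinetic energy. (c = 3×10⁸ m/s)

γ = 1/√(1 - 0.549²) = 1.19643
γ - 1 = 0.19643
KE = (γ-1)mc² = 0.19643 × 2.8 × (3×10⁸)² = 4.950×10¹⁶ J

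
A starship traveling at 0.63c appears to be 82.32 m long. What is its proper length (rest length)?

Contracted length L = 82.32 m
γ = 1/√(1 - 0.63²) = 1.288
L₀ = γL = 1.288 × 82.32 = 106.0 m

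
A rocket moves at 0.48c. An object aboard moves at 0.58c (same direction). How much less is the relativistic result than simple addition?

Classical: u' + v = 0.58 + 0.48 = 1.06c
Relativistic: u = (0.58 + 0.48)/(1 + 0.2784) = 1.06/1.2784 = 0.8292c
Difference: 1.06 - 0.8292 = 0.2308c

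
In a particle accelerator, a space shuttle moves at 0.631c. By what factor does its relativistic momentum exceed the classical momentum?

p_rel = γmv, p_class = mv
Ratio = γ = 1/√(1 - 0.631²)
= 1/√(0.601839) = 1.289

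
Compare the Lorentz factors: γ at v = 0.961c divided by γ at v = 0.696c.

γ₁ = 1/√(1 - 0.961²) = 3.616
γ₂ = 1/√(1 - 0.696²) = 1.393
γ₁/γ₂ = 3.616/1.393 = 2.596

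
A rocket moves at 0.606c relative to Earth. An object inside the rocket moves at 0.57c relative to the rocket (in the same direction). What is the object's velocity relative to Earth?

u = (u' + v)/(1 + u'v/c²)
Numerator: 0.57 + 0.606 = 1.176
Denominator: 1 + 0.34542 = 1.34542
u = 1.176/1.34542 = 0.8741c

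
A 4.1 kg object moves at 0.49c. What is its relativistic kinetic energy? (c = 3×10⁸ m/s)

γ = 1/√(1 - 0.49²) = 1.14715
γ - 1 = 0.14715
KE = (γ-1)mc² = 0.14715 × 4.1 × (3×10⁸)² = 5.430×10¹⁶ J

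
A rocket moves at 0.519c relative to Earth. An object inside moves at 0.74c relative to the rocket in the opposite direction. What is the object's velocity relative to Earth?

Object's velocity in rocket frame is u' = -0.74c
u = (u' + v)/(1 + u'v/c²) = (v - 0.74)/(1 - 0.74·v/c²)
Numerator: 0.519 - 0.74 = -0.221
Denominator: 1 - 0.38406 = 0.61594
u = -0.221/0.61594 = -0.3588c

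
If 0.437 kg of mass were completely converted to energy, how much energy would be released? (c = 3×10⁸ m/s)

Using E = mc²:
c² = (3×10⁸)² = 9×10¹⁶ m²/s²
E = 0.437 × 9×10¹⁶ = 3.933×10¹⁶ J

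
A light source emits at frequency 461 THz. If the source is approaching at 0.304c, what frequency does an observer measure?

β = v/c = 0.304
(1+β)/(1-β) = 1.304/0.696 = 1.8736
Doppler factor = √(1.8736) = 1.3688
f_obs = 461 × 1.3688 = 631.0 THz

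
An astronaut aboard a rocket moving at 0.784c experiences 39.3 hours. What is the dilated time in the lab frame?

Proper time Δt₀ = 39.3 hours
γ = 1/√(1 - 0.784²) = 1.611
Δt = γΔt₀ = 1.611 × 39.3 = 63.31 hours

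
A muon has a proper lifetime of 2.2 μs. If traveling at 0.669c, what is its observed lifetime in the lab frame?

Proper lifetime τ₀ = 2.2 μs
γ = 1/√(1 - 0.669²) = 1.3454
τ = γτ₀ = 1.3454 × 2.2 μs = 2.960 μs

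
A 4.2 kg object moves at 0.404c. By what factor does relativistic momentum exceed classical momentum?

p_rel = γmv, p_class = mv
Ratio = γ = 1/√(1 - 0.404²) = 1.093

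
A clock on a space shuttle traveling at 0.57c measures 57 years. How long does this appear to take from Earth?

Proper time Δt₀ = 57 years
γ = 1/√(1 - 0.57²) = 1.217
Δt = γΔt₀ = 1.217 × 57 = 69.37 years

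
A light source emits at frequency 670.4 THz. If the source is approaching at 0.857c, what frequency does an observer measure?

β = v/c = 0.857
(1+β)/(1-β) = 1.857/0.143 = 12.99
Doppler factor = √(12.99) = 3.604
f_obs = 670.4 × 3.604 = 2416 THz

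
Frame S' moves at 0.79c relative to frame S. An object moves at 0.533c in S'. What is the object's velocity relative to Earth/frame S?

u = (u' + v)/(1 + u'v/c²)
Numerator: 0.533 + 0.79 = 1.323
Denominator: 1 + 0.42107 = 1.42107
u = 1.323/1.42107 = 0.9310c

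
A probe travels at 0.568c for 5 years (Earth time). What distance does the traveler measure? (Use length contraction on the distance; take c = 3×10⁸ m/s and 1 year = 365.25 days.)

Earth distance: d = v × t = 0.568c × 5 yr = 2.689×10¹⁶ m
γ = 1.215
d' = d/γ = 2.689×10¹⁶/1.215 = 2.213×10¹⁶ m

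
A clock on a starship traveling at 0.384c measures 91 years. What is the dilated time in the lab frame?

Proper time Δt₀ = 91 years
γ = 1/√(1 - 0.384²) = 1.08303
Δt = γΔt₀ = 1.08303 × 91 = 98.56 years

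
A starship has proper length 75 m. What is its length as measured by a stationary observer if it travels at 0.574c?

Proper length L₀ = 75 m
γ = 1/√(1 - 0.574²) = 1.22122
L = L₀/γ = 75/1.22122 = 61.41 m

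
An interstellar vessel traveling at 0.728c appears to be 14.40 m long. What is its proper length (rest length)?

Contracted length L = 14.40 m
γ = 1/√(1 - 0.728²) = 1.4586
L₀ = γL = 1.4586 × 14.40 = 21.00 m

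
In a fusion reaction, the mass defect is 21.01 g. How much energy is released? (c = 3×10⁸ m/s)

Convert mass defect: Δm = 21.01 g = 0.02101 kg
E = Δm·c² = 0.02101 × (3×10⁸)²
= 0.02101 × 9×10¹⁶ = 1.891×10¹⁵ J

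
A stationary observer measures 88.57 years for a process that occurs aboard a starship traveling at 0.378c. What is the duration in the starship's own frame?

Dilated time Δt = 88.57 years
γ = 1/√(1 - 0.378²) = 1.0801
Δt₀ = Δt/γ = 88.57/1.0801 = 82.00 years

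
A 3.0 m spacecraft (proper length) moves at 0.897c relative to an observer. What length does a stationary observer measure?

Proper length L₀ = 3.0 m
γ = 1/√(1 - 0.897²) = 2.262
L = L₀/γ = 3.0/2.262 = 1.326 m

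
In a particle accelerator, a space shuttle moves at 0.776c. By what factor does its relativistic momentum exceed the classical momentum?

p_rel = γmv, p_class = mv
Ratio = γ = 1/√(1 - 0.776²)
= 1/√(0.397824) = 1.585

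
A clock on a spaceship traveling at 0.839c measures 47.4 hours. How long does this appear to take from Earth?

Proper time Δt₀ = 47.4 hours
γ = 1/√(1 - 0.839²) = 1.8378
Δt = γΔt₀ = 1.8378 × 47.4 = 87.11 hours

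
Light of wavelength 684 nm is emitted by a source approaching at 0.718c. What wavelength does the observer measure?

β = 0.718
Wavelength Doppler factor = √(0.282/1.718) = √(0.1641) = 0.4051
λ_obs = 684 × 0.4051 = 277.1 nm (blueshift)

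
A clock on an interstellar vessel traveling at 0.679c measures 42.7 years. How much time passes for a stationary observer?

Proper time Δt₀ = 42.7 years
γ = 1/√(1 - 0.679²) = 1.362
Δt = γΔt₀ = 1.362 × 42.7 = 58.16 years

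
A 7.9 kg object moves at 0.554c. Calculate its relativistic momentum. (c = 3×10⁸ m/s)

γ = 1/√(1 - 0.554²) = 1.201
v = 0.554 × 3×10⁸ = 1.662×10⁸ m/s
p = γmv = 1.201 × 7.9 × 1.662×10⁸ = 1.577×10⁹ kg·m/s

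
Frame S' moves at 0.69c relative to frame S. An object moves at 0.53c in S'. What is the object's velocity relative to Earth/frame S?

u = (u' + v)/(1 + u'v/c²)
Numerator: 0.53 + 0.69 = 1.22
Denominator: 1 + 0.3657 = 1.3657
u = 1.22/1.3657 = 0.8933c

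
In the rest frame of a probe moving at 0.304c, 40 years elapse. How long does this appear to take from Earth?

Proper time Δt₀ = 40 years
γ = 1/√(1 - 0.304²) = 1.0497
Δt = γΔt₀ = 1.0497 × 40 = 41.99 years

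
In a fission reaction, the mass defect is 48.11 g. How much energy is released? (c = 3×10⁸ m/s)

Convert mass defect: Δm = 48.11 g = 0.04811 kg
E = Δm·c² = 0.04811 × (3×10⁸)²
= 0.04811 × 9×10¹⁶ = 4.330×10¹⁵ J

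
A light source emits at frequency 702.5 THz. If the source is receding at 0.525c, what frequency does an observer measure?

β = v/c = 0.525
(1-β)/(1+β) = 0.475/1.525 = 0.3115
Doppler factor = √(0.3115) = 0.5581
f_obs = 702.5 × 0.5581 = 392.1 THz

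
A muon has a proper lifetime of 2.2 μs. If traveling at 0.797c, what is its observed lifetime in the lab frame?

Proper lifetime τ₀ = 2.2 μs
γ = 1/√(1 - 0.797²) = 1.656
τ = γτ₀ = 1.656 × 2.2 μs = 3.643 μs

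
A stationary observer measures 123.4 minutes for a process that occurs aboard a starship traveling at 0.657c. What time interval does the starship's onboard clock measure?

Dilated time Δt = 123.4 minutes
γ = 1/√(1 - 0.657²) = 1.3265
Δt₀ = Δt/γ = 123.4/1.3265 = 93.03 minutes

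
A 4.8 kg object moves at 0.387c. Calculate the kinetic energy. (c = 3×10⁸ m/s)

γ = 1/√(1 - 0.387²) = 1.084505
γ - 1 = 0.084505
KE = (γ-1)mc² = 0.084505 × 4.8 × (3×10⁸)² = 3.651×10¹⁶ J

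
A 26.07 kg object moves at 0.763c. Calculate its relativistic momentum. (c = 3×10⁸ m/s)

γ = 1/√(1 - 0.763²) = 1.547
v = 0.763 × 3×10⁸ = 2.289×10⁸ m/s
p = γmv = 1.547 × 26.07 × 2.289×10⁸ = 9.232×10⁹ kg·m/s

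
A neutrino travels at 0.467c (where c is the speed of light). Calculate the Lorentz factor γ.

v/c = 0.467, so (v/c)² = 0.218089
1 - (v/c)² = 0.781911
γ = 1/√(0.781911) = 1.131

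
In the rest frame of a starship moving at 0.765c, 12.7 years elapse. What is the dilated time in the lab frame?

Proper time Δt₀ = 12.7 years
γ = 1/√(1 - 0.765²) = 1.553
Δt = γΔt₀ = 1.553 × 12.7 = 19.72 years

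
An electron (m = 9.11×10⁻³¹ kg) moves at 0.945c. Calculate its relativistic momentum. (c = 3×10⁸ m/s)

γ = 1/√(1 - 0.945²) = 3.0574
v = 0.945 × 3×10⁸ = 2.835×10⁸ m/s
p = γmv = 3.0574 × 9.11×10⁻³¹ × 2.835×10⁸ = 7.896×10⁻²² kg·m/s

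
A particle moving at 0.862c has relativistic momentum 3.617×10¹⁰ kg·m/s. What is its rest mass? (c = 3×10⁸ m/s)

γ = 1/√(1 - 0.862²) = 1.9727
v = 0.862 × 3×10⁸ = 2.586×10⁸ m/s
m = p/(γv) = 3.617×10¹⁰/(1.9727 × 2.586×10⁸) = 70.90 kg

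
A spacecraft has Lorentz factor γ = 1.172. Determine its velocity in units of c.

From γ = 1/√(1 - v²/c²):
1/γ² = 1/1.172² = 0.7280
v²/c² = 1 - 0.7280 = 0.2720
v/c = √(0.2720) = 0.5215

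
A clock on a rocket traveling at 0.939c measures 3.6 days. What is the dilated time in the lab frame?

Proper time Δt₀ = 3.6 days
γ = 1/√(1 - 0.939²) = 2.908
Δt = γΔt₀ = 2.908 × 3.6 = 10.47 days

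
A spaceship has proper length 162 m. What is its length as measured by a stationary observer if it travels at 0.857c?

Proper length L₀ = 162 m
γ = 1/√(1 - 0.857²) = 1.9406
L = L₀/γ = 162/1.9406 = 83.48 m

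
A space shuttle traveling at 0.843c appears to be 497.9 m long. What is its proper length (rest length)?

Contracted length L = 497.9 m
γ = 1/√(1 - 0.843²) = 1.859
L₀ = γL = 1.859 × 497.9 = 925.6 m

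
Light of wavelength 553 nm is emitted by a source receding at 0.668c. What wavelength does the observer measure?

β = 0.668
Wavelength Doppler factor = √(1.668/0.332) = √(5.0241) = 2.24145
λ_obs = 553 × 2.24145 = 1240 nm (redshift)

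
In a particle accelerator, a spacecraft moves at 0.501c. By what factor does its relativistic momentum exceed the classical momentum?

p_rel = γmv, p_class = mv
Ratio = γ = 1/√(1 - 0.501²)
= 1/√(0.748999) = 1.155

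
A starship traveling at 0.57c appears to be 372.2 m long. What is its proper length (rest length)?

Contracted length L = 372.2 m
γ = 1/√(1 - 0.57²) = 1.217
L₀ = γL = 1.217 × 372.2 = 453.0 m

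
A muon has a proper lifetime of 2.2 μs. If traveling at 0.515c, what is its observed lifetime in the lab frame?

Proper lifetime τ₀ = 2.2 μs
γ = 1/√(1 - 0.515²) = 1.167
τ = γτ₀ = 1.167 × 2.2 μs = 2.567 μs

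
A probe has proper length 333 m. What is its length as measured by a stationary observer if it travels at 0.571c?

Proper length L₀ = 333 m
γ = 1/√(1 - 0.571²) = 1.218
L = L₀/γ = 333/1.218 = 273.4 m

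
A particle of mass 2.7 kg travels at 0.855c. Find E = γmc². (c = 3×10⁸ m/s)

γ = 1/√(1 - 0.855²) = 1.928
mc² = 2.7 × (3×10⁸)² = 2.430×10¹⁷ J
E = γmc² = 1.928 × 2.430×10¹⁷ = 4.685×10¹⁷ J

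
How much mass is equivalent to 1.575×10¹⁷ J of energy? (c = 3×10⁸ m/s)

From E = mc², we get m = E/c²
c² = (3×10⁸)² = 9×10¹⁶ m²/s²
m = 1.575×10¹⁷ / 9×10¹⁶ = 1.750 kg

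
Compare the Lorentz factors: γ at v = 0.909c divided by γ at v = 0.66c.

γ₁ = 1/√(1 - 0.909²) = 2.399
γ₂ = 1/√(1 - 0.66²) = 1.331
γ₁/γ₂ = 2.399/1.331 = 1.802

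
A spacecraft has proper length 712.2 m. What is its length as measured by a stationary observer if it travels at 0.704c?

Proper length L₀ = 712.2 m
γ = 1/√(1 - 0.704²) = 1.408
L = L₀/γ = 712.2/1.408 = 505.8 m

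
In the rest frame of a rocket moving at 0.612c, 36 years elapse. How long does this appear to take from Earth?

Proper time Δt₀ = 36 years
γ = 1/√(1 - 0.612²) = 1.2644
Δt = γΔt₀ = 1.2644 × 36 = 45.52 years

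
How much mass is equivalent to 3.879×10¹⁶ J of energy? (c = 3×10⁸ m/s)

From E = mc², we get m = E/c²
c² = (3×10⁸)² = 9×10¹⁶ m²/s²
m = 3.879×10¹⁶ / 9×10¹⁶ = 0.4310 kg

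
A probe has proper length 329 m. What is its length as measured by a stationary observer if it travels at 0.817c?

Proper length L₀ = 329 m
γ = 1/√(1 - 0.817²) = 1.734
L = L₀/γ = 329/1.734 = 189.7 m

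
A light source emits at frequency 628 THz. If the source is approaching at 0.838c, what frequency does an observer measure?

β = v/c = 0.838
(1+β)/(1-β) = 1.838/0.162 = 11.346
Doppler factor = √(11.346) = 3.368
f_obs = 628 × 3.368 = 2115 THz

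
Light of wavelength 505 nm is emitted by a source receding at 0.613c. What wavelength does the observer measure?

β = 0.613
Wavelength Doppler factor = √(1.613/0.387) = √(4.168) = 2.042
λ_obs = 505 × 2.042 = 1031 nm (redshift)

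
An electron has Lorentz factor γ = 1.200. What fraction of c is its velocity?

From γ = 1/√(1 - v²/c²):
1/γ² = 1/1.200² = 0.6944
v²/c² = 1 - 0.6944 = 0.3056
v/c = √(0.3056) = 0.5528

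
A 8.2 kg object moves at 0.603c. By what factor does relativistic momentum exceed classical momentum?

p_rel = γmv, p_class = mv
Ratio = γ = 1/√(1 - 0.603²) = 1.254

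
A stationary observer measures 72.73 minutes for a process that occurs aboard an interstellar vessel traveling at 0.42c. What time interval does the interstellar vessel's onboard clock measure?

Dilated time Δt = 72.73 minutes
γ = 1/√(1 - 0.42²) = 1.102
Δt₀ = Δt/γ = 72.73/1.102 = 66.00 minutes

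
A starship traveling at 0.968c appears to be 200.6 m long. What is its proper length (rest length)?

Contracted length L = 200.6 m
γ = 1/√(1 - 0.968²) = 3.985
L₀ = γL = 3.985 × 200.6 = 799.4 m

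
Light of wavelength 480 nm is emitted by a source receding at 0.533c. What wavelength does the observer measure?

β = 0.533
Wavelength Doppler factor = √(1.533/0.467) = √(3.2827) = 1.8118
λ_obs = 480 × 1.8118 = 869.7 nm (redshift)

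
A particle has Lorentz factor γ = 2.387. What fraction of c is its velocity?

From γ = 1/√(1 - v²/c²):
1/γ² = 1/2.387² = 0.1755
v²/c² = 1 - 0.1755 = 0.8245
v/c = √(0.8245) = 0.9080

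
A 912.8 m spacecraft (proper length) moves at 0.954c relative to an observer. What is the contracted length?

Proper length L₀ = 912.8 m
γ = 1/√(1 - 0.954²) = 3.335
L = L₀/γ = 912.8/3.335 = 273.7 m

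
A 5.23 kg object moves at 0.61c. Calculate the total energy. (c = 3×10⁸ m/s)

γ = 1/√(1 - 0.61²) = 1.262
mc² = 5.23 × (3×10⁸)² = 4.707×10¹⁷ J
E = γmc² = 1.262 × 4.707×10¹⁷ = 5.940×10¹⁷ J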